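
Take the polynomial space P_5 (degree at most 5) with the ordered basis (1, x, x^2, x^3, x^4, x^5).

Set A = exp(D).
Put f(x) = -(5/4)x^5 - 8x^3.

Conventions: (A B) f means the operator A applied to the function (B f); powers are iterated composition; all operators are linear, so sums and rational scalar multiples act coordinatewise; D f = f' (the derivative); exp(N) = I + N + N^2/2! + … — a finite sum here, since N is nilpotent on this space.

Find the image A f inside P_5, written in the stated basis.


g(x) = -(5/4)x^5 - (25/4)x^4 - (41/2)x^3 - (73/2)x^2 - (121/4)x - 37/4

order-1 term: -(25/4)x^4 - 24x^2
order-2 term: -(25/2)x^3 - 24x
order-3 term: -(25/2)x^2 - 8
order-4 term: -(25/4)x
order-5 term: -5/4
the series for exp(D) f terminates at order 5
exp(D) f = -(5/4)x^5 - (25/4)x^4 - (41/2)x^3 - (73/2)x^2 - (121/4)x - 37/4


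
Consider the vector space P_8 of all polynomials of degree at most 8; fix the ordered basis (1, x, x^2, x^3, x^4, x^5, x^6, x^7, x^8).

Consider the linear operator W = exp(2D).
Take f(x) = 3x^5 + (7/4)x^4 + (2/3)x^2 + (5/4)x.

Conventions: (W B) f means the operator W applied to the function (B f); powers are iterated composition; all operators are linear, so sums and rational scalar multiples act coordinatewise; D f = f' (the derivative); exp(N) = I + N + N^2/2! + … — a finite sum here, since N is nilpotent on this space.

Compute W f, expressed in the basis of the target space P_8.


the image equals g(x) = 3x^5 + (127/4)x^4 + 134x^3 + (848/3)x^2 + (3599/12)x + 775/6

order-1 term: 30x^4 + 14x^3 + (8/3)x + 5/2
order-2 term: 120x^3 + 42x^2 + 8/3
order-3 term: 240x^2 + 56x
order-4 term: 240x + 28
order-5 term: 96
the series for exp(2D) f terminates at order 5
exp(2D) f = 3x^5 + (127/4)x^4 + 134x^3 + (848/3)x^2 + (3599/12)x + 775/6


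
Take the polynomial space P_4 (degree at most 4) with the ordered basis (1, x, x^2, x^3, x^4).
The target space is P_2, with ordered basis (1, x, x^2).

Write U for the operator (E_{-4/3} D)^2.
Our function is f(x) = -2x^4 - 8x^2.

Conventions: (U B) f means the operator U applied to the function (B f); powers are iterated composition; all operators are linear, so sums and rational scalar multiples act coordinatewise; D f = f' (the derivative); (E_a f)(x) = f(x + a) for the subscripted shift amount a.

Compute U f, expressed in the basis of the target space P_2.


D f = -8x^3 - 16x
E_{-4/3} D f = -8x^3 + 32x^2 - (176/3)x + 1088/27
D (E_{-4/3} D) f = -24x^2 + 64x - 176/3
E_{-4/3} D (E_{-4/3} D) f = -24x^2 + 128x - 560/3

the result is g(x) = -24x^2 + 128x - 560/3


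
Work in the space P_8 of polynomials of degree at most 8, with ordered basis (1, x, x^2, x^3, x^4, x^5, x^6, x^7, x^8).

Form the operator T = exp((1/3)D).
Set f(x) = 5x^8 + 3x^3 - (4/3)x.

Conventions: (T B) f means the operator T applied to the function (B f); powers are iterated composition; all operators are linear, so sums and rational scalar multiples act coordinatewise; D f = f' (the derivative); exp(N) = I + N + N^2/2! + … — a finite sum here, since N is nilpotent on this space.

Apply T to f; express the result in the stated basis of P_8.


g(x) = 5x^8 + (40/3)x^7 + (140/9)x^6 + (280/27)x^5 + (350/81)x^4 + (1009/243)x^3 + (2327/729)x^2 - (689/2187)x - 2182/6561

order-1 term: (40/3)x^7 + 3x^2 - 4/9
order-2 term: (140/9)x^6 + x
order-3 term: (280/27)x^5 + 1/9
order-4 term: (350/81)x^4
order-5 term: (280/243)x^3
order-6 term: (140/729)x^2
order-7 term: (40/2187)x
order-8 term: 5/6561
the series for exp((1/3)D) f terminates at order 8
exp((1/3)D) f = 5x^8 + (40/3)x^7 + (140/9)x^6 + (280/27)x^5 + (350/81)x^4 + (1009/243)x^3 + (2327/729)x^2 - (689/2187)x - 2182/6561


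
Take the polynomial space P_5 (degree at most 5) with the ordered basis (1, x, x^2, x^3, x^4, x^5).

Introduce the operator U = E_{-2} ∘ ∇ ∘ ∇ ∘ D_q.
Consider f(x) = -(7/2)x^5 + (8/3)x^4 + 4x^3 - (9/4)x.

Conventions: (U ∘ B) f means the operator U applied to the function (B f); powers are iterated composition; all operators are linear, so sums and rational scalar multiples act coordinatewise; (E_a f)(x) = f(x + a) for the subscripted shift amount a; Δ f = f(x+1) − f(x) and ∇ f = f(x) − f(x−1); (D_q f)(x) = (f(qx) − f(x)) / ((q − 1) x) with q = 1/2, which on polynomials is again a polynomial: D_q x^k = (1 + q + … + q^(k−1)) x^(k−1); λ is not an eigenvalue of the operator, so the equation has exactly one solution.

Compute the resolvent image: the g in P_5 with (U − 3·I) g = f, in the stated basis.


g(x) = (7/6)x^5 - (8/9)x^4 - (4/3)x^3 + (217/24)x^2 - (341/6)x + 13151/144

write g with unknown coordinates in the stated basis and equate coefficients in (U − 3·I) g = f
solving from the highest basis element down gives g = (7/6)x^5 - (8/9)x^4 - (4/3)x^3 + (217/24)x^2 - (341/6)x + 13151/144
check: U g = (217/8)x^2 - (691/4)x + 13151/48
so U g − 3·g = -(7/2)x^5 + (8/3)x^4 + 4x^3 - (9/4)x = f ✓


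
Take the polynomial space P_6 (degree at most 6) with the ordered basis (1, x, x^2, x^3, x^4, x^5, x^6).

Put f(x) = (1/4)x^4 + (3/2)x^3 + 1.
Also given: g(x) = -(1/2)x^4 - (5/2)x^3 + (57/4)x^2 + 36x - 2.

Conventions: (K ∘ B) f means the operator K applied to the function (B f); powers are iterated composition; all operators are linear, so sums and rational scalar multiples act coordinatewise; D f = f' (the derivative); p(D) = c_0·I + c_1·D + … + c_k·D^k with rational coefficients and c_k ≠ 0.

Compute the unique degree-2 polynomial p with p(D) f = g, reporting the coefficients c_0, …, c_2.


D^0 f = (1/4)x^4 + (3/2)x^3 + 1
D^1 f = x^3 + (9/2)x^2
D^2 f = 3x^2 + 9x
matching coefficients of g against c_0 f + c_1 Df + … from the top degree down determines the c_i
solution: c_0 = -2, c_1 = 1/2, c_2 = 4

c_0 = -2, c_1 = 1/2, c_2 = 4


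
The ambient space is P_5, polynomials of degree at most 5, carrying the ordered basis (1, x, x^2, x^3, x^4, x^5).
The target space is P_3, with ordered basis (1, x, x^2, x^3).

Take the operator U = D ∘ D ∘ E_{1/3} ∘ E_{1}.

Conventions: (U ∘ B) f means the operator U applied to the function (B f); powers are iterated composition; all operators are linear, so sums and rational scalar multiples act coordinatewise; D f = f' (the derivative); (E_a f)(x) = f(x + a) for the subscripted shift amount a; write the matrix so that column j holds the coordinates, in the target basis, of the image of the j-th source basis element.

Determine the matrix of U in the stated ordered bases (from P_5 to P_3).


the matrix is [[0, 0, 2, 8, 64/3, 1280/27]; [0, 0, 0, 6, 32, 320/3]; [0, 0, 0, 0, 12, 80]; [0, 0, 0, 0, 0, 20]] (rows listed top to bottom)

image of 1: 0
image of x: 0
image of x^2: 2
image of x^3: 6x + 8
image of x^4: 12x^2 + 32x + 64/3
image of x^5: 20x^3 + 80x^2 + (320/3)x + 1280/27
each image's coordinates form column j of the matrix


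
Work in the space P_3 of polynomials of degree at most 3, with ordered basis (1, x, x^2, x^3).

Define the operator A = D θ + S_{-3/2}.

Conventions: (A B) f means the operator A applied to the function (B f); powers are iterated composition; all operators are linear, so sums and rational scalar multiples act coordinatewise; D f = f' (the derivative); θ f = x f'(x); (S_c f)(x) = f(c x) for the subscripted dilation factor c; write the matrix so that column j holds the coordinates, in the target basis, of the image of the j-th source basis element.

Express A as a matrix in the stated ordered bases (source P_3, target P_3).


image of 1: 1
image of x: -(3/2)x + 1
image of x^2: (9/4)x^2 + 4x
image of x^3: -(27/8)x^3 + 9x^2
each image's coordinates form column j of the matrix

the matrix is [[1, 1, 0, 0]; [0, -3/2, 4, 0]; [0, 0, 9/4, 9]; [0, 0, 0, -27/8]] (rows listed top to bottom)


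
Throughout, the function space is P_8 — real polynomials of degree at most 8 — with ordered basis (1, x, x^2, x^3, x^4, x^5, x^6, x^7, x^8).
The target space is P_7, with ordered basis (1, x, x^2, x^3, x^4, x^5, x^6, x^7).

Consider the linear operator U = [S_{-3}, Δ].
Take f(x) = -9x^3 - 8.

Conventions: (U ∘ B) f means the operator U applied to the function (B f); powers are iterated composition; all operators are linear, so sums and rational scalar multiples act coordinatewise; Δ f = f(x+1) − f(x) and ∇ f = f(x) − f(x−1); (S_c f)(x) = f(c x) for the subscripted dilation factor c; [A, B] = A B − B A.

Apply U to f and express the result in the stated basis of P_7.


the result is g(x) = -972x^2 - 648x - 252

Δ f = -27x^2 - 27x - 9
S_{-3} Δ f = -243x^2 + 81x - 9
S_{-3} f = 243x^3 - 8
Δ S_{-3} f = 729x^2 + 729x + 243
[S_{-3}, Δ] f = -972x^2 - 648x - 252


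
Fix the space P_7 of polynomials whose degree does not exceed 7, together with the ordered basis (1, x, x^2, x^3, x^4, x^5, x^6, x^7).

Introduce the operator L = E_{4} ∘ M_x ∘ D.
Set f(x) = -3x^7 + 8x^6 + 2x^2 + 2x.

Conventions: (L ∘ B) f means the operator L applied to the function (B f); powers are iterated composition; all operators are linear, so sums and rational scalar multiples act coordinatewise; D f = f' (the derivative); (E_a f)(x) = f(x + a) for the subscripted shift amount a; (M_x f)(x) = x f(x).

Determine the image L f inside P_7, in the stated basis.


the image equals g(x) = -21x^7 - 540x^6 - 5904x^5 - 35520x^4 - 126720x^3 - 267260x^2 - 307166x - 147384

D f = -21x^6 + 48x^5 + 4x + 2
M_x D f = -21x^7 + 48x^6 + 4x^2 + 2x
E_{4} (M_x ∘ D) f = -21x^7 - 540x^6 - 5904x^5 - 35520x^4 - 126720x^3 - 267260x^2 - 307166x - 147384


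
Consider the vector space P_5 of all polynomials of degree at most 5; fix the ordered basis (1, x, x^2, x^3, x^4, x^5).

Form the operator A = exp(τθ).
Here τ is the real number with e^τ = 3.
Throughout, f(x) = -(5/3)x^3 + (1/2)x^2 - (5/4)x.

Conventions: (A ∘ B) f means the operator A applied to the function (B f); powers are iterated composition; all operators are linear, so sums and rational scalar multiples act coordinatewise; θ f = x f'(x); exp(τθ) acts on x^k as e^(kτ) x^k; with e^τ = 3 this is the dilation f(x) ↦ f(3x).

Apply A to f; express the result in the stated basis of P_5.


the image equals g(x) = -45x^3 + (9/2)x^2 - (15/4)x

exp(τθ) x^k = e^(kτ) x^k; with e^τ = 3 this sends x^k to 3^k x^k
x ↦ 3 x
x^2 ↦ 9 x^2
x^3 ↦ 27 x^3
applying this coordinatewise to f: exp(τθ) f = -45x^3 + (9/2)x^2 - (15/4)x


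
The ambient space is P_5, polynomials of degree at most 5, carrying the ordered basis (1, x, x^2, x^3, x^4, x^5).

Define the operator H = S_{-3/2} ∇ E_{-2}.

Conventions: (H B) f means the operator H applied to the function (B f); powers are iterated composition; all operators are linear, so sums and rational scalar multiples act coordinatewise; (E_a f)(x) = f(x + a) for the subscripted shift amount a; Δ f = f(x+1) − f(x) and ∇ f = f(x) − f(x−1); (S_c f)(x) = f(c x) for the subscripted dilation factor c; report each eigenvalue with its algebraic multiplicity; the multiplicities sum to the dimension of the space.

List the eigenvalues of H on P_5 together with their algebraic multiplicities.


λ = 0 (multiplicity 6)

image of 1: 0
image of x: 1
image of x^2: -3x - 5
image of x^3: (27/4)x^2 + (45/2)x + 19
image of x^4: -(27/2)x^3 - (135/2)x^2 - 114x - 65
image of x^5: (405/16)x^4 + (675/4)x^3 + (855/2)x^2 + (975/2)x + 211
the matrix is upper triangular; its diagonal is (0, 0, 0, 0, 0, 0)
for a triangular matrix the eigenvalues are the diagonal entries, with algebraic multiplicity their repetition count


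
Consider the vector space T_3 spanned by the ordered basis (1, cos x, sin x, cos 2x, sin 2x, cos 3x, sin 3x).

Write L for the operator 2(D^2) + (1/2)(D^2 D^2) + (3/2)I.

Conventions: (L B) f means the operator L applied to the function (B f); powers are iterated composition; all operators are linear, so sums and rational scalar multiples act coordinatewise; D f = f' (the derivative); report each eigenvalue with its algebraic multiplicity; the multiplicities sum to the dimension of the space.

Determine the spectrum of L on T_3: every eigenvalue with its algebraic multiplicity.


λ = 0 (multiplicity 2), λ = 3/2 (multiplicity 3), λ = 24 (multiplicity 2)

image of 1: 3/2
image of cos x: 0
image of sin x: 0
image of cos 2x: (3/2)cos 2x
image of sin 2x: (3/2)sin 2x
image of cos 3x: 24cos 3x
image of sin 3x: 24sin 3x
the matrix is diagonal; its diagonal is (3/2, 0, 0, 3/2, 3/2, 24, 24)
for a triangular matrix the eigenvalues are the diagonal entries, with algebraic multiplicity their repetition count


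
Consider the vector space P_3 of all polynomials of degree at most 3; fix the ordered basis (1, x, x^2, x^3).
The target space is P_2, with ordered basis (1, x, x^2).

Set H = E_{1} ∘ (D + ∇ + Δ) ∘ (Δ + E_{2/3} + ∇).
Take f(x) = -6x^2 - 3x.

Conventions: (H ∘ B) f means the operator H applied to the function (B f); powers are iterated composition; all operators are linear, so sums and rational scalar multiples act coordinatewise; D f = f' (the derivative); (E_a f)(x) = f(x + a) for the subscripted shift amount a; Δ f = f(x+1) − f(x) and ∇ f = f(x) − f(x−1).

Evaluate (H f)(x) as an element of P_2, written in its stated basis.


Δ f = -12x - 9
E_{2/3} f = -6x^2 - 11x - 14/3
∇ f = -12x + 3
(Δ + E_{2/3} + ∇) f = -6x^2 - 35x - 32/3
D (Δ + E_{2/3} + ∇) f = -12x - 35
∇ (Δ + E_{2/3} + ∇) f = -12x - 29
Δ (Δ + E_{2/3} + ∇) f = -12x - 41
(D + ∇ + Δ) (Δ + E_{2/3} + ∇) f = -36x - 105
E_{1} (D + ∇ + Δ) (Δ + E_{2/3} + ∇) f = -36x - 141

g(x) = -36x - 141


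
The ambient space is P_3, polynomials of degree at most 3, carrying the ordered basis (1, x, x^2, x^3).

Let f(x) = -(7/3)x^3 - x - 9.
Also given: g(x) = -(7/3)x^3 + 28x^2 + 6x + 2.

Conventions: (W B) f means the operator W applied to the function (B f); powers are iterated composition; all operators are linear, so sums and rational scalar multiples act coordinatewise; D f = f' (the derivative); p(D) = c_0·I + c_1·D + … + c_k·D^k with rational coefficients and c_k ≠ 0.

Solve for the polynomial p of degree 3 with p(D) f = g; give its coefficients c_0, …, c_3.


p(D) = I − 4·D − (1/2)·D^2 − (1/2)·D^3, i.e. c_0 = 1, c_1 = -4, c_2 = -1/2, c_3 = -1/2

D^0 f = -(7/3)x^3 - x - 9
D^1 f = -7x^2 - 1
D^2 f = -14x
D^3 f = -14
matching coefficients of g against c_0 f + c_1 Df + … from the top degree down determines the c_i
solution: c_0 = 1, c_1 = -4, c_2 = -1/2, c_3 = -1/2


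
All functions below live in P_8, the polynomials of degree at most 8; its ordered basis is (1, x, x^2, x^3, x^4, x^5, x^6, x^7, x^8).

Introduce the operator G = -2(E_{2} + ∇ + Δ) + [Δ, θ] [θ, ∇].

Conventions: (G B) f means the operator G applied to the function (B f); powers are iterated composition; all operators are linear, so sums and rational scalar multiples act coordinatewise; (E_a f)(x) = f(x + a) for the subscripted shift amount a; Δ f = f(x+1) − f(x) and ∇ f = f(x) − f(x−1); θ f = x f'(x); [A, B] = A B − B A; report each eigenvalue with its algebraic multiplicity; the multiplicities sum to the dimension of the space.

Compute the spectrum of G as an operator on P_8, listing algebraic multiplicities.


image of 1: -2
image of x: -2x - 8
image of x^2: -2x^2 - 16x - 10
image of x^3: -2x^3 - 24x^2 - 30x - 20
image of x^4: -2x^4 - 32x^3 - 60x^2 - 80x - 32
image of x^5: -2x^5 - 40x^4 - 100x^3 - 200x^2 - 160x - 68
image of x^6: -2x^6 - 48x^5 - 150x^4 - 400x^3 - 480x^2 - 408x - 128
image of x^7: -2x^7 - 56x^6 - 210x^5 - 700x^4 - 1120x^3 - 1428x^2 - 896x - 260
image of x^8: -2x^8 - 64x^7 - 280x^6 - 1120x^5 - 2240x^4 - 3808x^3 - 3584x^2 - 2080x - 512
the matrix is upper triangular; its diagonal is (-2, -2, -2, -2, -2, -2, -2, -2, -2)
for a triangular matrix the eigenvalues are the diagonal entries, with algebraic multiplicity their repetition count

λ = -2 (multiplicity 9)


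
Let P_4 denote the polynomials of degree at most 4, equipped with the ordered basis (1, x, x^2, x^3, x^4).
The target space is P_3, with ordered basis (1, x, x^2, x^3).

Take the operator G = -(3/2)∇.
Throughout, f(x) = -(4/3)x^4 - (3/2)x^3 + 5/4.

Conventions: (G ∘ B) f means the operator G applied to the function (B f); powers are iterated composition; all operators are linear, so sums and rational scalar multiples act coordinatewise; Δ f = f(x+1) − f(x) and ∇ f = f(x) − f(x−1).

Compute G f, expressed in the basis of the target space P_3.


∇ f = -(16/3)x^3 + (7/2)x^2 - (5/6)x - 1/6
(-(3/2)∇) f = 8x^3 - (21/4)x^2 + (5/4)x + 1/4

the result is g(x) = 8x^3 - (21/4)x^2 + (5/4)x + 1/4


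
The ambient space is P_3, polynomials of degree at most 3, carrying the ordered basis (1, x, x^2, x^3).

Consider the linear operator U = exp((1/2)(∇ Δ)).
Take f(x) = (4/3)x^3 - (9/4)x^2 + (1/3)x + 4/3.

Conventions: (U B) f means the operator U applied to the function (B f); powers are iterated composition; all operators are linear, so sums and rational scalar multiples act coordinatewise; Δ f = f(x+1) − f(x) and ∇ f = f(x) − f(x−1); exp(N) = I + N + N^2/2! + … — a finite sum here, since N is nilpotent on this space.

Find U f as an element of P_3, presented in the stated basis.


order-1 term: 4x - 9/4
the series for exp((1/2)(∇ Δ)) f terminates at order 1
exp((1/2)(∇ Δ)) f = (4/3)x^3 - (9/4)x^2 + (13/3)x - 11/12

the result is g(x) = (4/3)x^3 - (9/4)x^2 + (13/3)x - 11/12


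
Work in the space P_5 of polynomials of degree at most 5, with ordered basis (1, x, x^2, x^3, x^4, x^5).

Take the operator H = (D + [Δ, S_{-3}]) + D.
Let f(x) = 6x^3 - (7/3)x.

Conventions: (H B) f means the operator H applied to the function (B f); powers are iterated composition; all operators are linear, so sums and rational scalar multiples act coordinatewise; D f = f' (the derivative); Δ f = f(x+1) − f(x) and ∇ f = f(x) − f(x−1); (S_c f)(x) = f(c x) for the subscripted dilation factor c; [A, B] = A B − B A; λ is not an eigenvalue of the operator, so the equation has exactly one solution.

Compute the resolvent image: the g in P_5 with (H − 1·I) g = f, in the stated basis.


the image equals g(x) = -6x^3 + 612x^2 + (52711/3)x - 90230/3

write g with unknown coordinates in the stated basis and equate coefficients in (H − 1·I) g = f
solving from the highest basis element down gives g = -6x^3 + 612x^2 + (52711/3)x - 90230/3
check: H g = 612x^2 + 17568x - 90230/3
so H g − 1·g = 6x^3 - (7/3)x = f ✓


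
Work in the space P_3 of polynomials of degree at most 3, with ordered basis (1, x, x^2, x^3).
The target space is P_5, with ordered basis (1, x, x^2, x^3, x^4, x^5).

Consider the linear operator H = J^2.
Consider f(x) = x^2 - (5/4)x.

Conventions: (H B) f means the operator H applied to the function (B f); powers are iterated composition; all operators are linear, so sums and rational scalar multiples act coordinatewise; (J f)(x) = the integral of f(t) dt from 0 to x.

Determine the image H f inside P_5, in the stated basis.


J f = (1/3)x^3 - (5/8)x^2
J J f = (1/12)x^4 - (5/24)x^3

g(x) = (1/12)x^4 - (5/24)x^3


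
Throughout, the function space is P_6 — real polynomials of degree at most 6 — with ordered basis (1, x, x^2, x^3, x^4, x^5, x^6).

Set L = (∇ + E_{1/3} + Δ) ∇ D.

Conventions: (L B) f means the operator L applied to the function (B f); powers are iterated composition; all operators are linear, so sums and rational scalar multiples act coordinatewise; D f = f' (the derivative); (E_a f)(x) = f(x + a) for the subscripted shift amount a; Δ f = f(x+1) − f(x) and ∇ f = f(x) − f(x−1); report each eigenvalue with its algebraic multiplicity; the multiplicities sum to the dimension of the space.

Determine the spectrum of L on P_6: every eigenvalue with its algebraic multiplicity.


image of 1: 0
image of x: 0
image of x^2: 2
image of x^3: 6x + 11
image of x^4: 12x^2 + 44x - 68/3
image of x^5: 20x^3 + 110x^2 - (340/3)x + 2135/27
image of x^6: 30x^4 + 220x^3 - 340x^2 + (4270/9)x - 4838/27
the matrix is upper triangular; its diagonal is (0, 0, 0, 0, 0, 0, 0)
for a triangular matrix the eigenvalues are the diagonal entries, with algebraic multiplicity their repetition count

λ = 0 (multiplicity 7)


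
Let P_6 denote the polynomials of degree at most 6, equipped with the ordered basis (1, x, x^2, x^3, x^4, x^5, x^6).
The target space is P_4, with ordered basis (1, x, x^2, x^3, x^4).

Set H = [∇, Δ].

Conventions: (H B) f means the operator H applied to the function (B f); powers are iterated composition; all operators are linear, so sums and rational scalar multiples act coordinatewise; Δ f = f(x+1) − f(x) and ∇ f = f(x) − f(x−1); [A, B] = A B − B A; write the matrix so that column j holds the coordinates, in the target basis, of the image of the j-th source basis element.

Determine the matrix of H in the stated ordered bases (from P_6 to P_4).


the matrix is [[0, 0, 0, 0, 0, 0, 0]; [0, 0, 0, 0, 0, 0, 0]; [0, 0, 0, 0, 0, 0, 0]; [0, 0, 0, 0, 0, 0, 0]; [0, 0, 0, 0, 0, 0, 0]] (rows listed top to bottom)

image of 1: 0
image of x: 0
image of x^2: 0
image of x^3: 0
image of x^4: 0
image of x^5: 0
image of x^6: 0
each image's coordinates form column j of the matrix


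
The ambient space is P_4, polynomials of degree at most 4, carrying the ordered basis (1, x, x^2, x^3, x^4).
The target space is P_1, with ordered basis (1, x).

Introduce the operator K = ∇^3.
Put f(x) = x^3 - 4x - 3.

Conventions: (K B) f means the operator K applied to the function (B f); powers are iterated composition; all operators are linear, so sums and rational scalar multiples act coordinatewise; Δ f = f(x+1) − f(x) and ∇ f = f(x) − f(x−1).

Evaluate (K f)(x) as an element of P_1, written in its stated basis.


the image equals g(x) = 6

∇ f = 3x^2 - 3x - 3
∇ ∇ f = 6x - 6
∇ ∇ ∇ f = 6


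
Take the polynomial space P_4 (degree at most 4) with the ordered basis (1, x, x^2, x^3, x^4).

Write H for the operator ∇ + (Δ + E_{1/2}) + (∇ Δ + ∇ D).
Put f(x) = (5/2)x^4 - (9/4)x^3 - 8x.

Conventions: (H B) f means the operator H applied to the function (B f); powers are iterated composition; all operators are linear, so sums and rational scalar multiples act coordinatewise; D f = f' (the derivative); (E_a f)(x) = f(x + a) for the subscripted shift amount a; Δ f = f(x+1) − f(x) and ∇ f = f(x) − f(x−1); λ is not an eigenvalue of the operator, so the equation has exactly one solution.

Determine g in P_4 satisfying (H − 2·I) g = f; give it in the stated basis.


the result is g(x) = -(5/2)x^4 - (91/4)x^3 - (1875/8)x^2 - (23123/16)x - 73669/16

write g with unknown coordinates in the stated basis and equate coefficients in (H − 2·I) g = f
solving from the highest basis element down gives g = -(5/2)x^4 - (91/4)x^3 - (1875/8)x^2 - (23123/16)x - 73669/16
check: H g = -(5/2)x^4 - (191/4)x^3 - (1875/4)x^2 - (23187/8)x - 73669/8
so H g − 2·g = (5/2)x^4 - (9/4)x^3 - 8x = f ✓


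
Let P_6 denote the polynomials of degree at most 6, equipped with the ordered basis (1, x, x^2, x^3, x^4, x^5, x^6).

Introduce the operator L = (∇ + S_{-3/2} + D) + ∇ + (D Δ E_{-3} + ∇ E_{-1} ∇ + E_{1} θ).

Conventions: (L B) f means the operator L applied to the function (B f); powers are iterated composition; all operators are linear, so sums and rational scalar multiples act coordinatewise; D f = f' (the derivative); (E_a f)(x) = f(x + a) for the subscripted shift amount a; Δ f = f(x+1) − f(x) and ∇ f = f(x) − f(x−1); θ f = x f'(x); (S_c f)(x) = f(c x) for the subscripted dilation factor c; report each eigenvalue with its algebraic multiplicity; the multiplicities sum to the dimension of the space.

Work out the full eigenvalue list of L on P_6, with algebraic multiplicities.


λ = -83/32 (multiplicity 1), λ = -1/2 (multiplicity 1), λ = -3/8 (multiplicity 1), λ = 1 (multiplicity 1), λ = 17/4 (multiplicity 1), λ = 145/16 (multiplicity 1), λ = 1113/64 (multiplicity 1)

image of 1: 1
image of x: -(1/2)x + 4
image of x^2: (17/4)x^2 + 10x + 4
image of x^3: -(3/8)x^3 + 18x^2 + 15x - 22
image of x^4: (145/16)x^4 + 28x^3 + 36x^2 - 84x + 128
image of x^5: -(83/32)x^5 + 40x^4 + 70x^3 - 200x^2 + 645x - 498
image of x^6: (1113/64)x^6 + 54x^5 + 120x^4 - 380x^3 + 1950x^2 - 2982x + 1872
the matrix is upper triangular; its diagonal is (1, -1/2, 17/4, -3/8, 145/16, -83/32, 1113/64)
for a triangular matrix the eigenvalues are the diagonal entries, with algebraic multiplicity their repetition count


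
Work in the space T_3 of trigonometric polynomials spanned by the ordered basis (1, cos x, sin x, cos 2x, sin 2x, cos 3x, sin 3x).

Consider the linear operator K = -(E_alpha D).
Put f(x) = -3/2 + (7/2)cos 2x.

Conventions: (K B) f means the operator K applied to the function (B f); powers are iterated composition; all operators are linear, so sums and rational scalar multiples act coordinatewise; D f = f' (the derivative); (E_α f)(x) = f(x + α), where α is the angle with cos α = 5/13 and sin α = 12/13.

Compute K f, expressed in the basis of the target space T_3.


D f = -7sin 2x
E_alpha D f = -(840/169)cos 2x + (833/169)sin 2x
(-(E_alpha D)) f = (840/169)cos 2x - (833/169)sin 2x

the image equals g(x) = (840/169)cos 2x - (833/169)sin 2x


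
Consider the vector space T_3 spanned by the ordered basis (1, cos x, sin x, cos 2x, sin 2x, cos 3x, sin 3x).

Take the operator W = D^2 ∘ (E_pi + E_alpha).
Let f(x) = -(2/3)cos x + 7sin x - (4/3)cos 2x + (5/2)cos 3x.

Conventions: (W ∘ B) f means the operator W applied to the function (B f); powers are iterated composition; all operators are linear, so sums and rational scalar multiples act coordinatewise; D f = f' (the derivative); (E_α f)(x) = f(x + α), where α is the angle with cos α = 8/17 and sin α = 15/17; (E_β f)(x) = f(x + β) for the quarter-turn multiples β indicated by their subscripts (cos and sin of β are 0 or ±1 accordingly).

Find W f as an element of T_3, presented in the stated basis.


the image equals g(x) = -(111/17)cos x + (53/17)sin x + (2048/867)cos 2x - (1280/289)sin 2x + (441045/9826)cos 3x - (22275/9826)sin 3x

E_pi f = (2/3)cos x - 7sin x - (4/3)cos 2x - (5/2)cos 3x
E_alpha f = (299/51)cos x + (66/17)sin x + (644/867)cos 2x + (320/289)sin 2x - (12220/4913)cos 3x + (2475/9826)sin 3x
(E_pi + E_alpha) f = (111/17)cos x - (53/17)sin x - (512/867)cos 2x + (320/289)sin 2x - (49005/9826)cos 3x + (2475/9826)sin 3x
D (E_pi + E_alpha) f = -(53/17)cos x - (111/17)sin x + (640/289)cos 2x + (1024/867)sin 2x + (7425/9826)cos 3x + (147015/9826)sin 3x
D D (E_pi + E_alpha) f = -(111/17)cos x + (53/17)sin x + (2048/867)cos 2x - (1280/289)sin 2x + (441045/9826)cos 3x - (22275/9826)sin 3x


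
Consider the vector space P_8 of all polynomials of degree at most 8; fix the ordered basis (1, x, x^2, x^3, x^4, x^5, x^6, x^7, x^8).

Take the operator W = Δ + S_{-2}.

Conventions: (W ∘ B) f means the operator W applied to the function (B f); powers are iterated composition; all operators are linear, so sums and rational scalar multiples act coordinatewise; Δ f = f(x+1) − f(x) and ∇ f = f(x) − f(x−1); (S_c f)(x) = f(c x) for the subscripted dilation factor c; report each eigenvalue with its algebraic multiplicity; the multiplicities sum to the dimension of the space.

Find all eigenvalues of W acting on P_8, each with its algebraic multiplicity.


image of 1: 1
image of x: -2x + 1
image of x^2: 4x^2 + 2x + 1
image of x^3: -8x^3 + 3x^2 + 3x + 1
image of x^4: 16x^4 + 4x^3 + 6x^2 + 4x + 1
image of x^5: -32x^5 + 5x^4 + 10x^3 + 10x^2 + 5x + 1
image of x^6: 64x^6 + 6x^5 + 15x^4 + 20x^3 + 15x^2 + 6x + 1
image of x^7: -128x^7 + 7x^6 + 21x^5 + 35x^4 + 35x^3 + 21x^2 + 7x + 1
image of x^8: 256x^8 + 8x^7 + 28x^6 + 56x^5 + 70x^4 + 56x^3 + 28x^2 + 8x + 1
the matrix is upper triangular; its diagonal is (1, -2, 4, -8, 16, -32, 64, -128, 256)
for a triangular matrix the eigenvalues are the diagonal entries, with algebraic multiplicity their repetition count

λ = -128 (multiplicity 1), λ = -32 (multiplicity 1), λ = -8 (multiplicity 1), λ = -2 (multiplicity 1), λ = 1 (multiplicity 1), λ = 4 (multiplicity 1), λ = 16 (multiplicity 1), λ = 64 (multiplicity 1), λ = 256 (multiplicity 1)


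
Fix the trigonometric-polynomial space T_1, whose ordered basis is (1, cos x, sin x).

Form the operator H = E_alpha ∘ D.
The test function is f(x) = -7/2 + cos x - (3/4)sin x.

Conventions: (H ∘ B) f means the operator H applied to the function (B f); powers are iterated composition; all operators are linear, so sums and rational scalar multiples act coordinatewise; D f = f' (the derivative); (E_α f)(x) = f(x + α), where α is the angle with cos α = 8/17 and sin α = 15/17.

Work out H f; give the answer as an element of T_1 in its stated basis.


D f = -(3/4)cos x - sin x
E_alpha D f = -(21/17)cos x + (13/68)sin x

the image equals g(x) = -(21/17)cos x + (13/68)sin x


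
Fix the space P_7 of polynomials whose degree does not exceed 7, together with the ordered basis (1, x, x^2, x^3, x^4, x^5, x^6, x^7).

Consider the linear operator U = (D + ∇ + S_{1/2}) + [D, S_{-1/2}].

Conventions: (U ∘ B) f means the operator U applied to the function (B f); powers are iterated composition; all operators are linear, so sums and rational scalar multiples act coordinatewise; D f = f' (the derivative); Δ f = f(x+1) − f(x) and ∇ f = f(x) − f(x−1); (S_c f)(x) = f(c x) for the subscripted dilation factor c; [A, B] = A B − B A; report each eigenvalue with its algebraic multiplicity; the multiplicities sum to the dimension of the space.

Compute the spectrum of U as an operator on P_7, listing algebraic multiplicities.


λ = 1/128 (multiplicity 1), λ = 1/64 (multiplicity 1), λ = 1/32 (multiplicity 1), λ = 1/16 (multiplicity 1), λ = 1/8 (multiplicity 1), λ = 1/4 (multiplicity 1), λ = 1/2 (multiplicity 1), λ = 1 (multiplicity 1)

image of 1: 1
image of x: (1/2)x + 1/2
image of x^2: (1/4)x^2 + (11/2)x - 1
image of x^3: (1/8)x^3 + (39/8)x^2 - 3x + 1
image of x^4: (1/16)x^4 + (35/4)x^3 - 6x^2 + 4x - 1
image of x^5: (1/32)x^5 + (305/32)x^4 - 10x^3 + 10x^2 - 5x + 1
image of x^6: (1/64)x^6 + (393/32)x^5 - 15x^4 + 20x^3 - 15x^2 + 6x - 1
image of x^7: (1/128)x^7 + (1771/128)x^6 - 21x^5 + 35x^4 - 35x^3 + 21x^2 - 7x + 1
the matrix is upper triangular; its diagonal is (1, 1/2, 1/4, 1/8, 1/16, 1/32, 1/64, 1/128)
for a triangular matrix the eigenvalues are the diagonal entries, with algebraic multiplicity their repetition count


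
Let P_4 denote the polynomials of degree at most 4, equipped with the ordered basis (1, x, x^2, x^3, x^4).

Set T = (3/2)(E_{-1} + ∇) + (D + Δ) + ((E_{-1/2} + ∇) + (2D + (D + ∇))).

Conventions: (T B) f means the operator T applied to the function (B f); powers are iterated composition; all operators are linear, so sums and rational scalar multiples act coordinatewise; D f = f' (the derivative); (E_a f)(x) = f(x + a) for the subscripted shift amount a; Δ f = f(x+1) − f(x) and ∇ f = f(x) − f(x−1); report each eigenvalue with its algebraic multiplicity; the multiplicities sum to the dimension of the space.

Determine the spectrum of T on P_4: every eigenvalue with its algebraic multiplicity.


λ = 5/2 (multiplicity 5)

image of 1: 5/2
image of x: (5/2)x + 13/2
image of x^2: (5/2)x^2 + 13x - 3/4
image of x^3: (5/2)x^3 + (39/2)x^2 - (9/4)x + 23/8
image of x^4: (5/2)x^4 + 26x^3 - (9/2)x^2 + (23/2)x - 15/16
the matrix is upper triangular; its diagonal is (5/2, 5/2, 5/2, 5/2, 5/2)
for a triangular matrix the eigenvalues are the diagonal entries, with algebraic multiplicity their repetition count


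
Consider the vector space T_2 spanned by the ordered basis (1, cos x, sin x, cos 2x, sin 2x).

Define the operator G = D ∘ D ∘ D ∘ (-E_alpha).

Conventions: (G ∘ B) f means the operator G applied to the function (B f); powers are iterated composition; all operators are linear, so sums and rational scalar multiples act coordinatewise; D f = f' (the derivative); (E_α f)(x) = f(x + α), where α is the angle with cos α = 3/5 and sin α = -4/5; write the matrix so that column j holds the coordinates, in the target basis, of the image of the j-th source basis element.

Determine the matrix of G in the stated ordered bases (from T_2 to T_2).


image of 1: 0
image of cos x: (4/5)cos x - (3/5)sin x
image of sin x: (3/5)cos x + (4/5)sin x
image of cos 2x: (192/25)cos 2x + (56/25)sin 2x
image of sin 2x: -(56/25)cos 2x + (192/25)sin 2x
each image's coordinates form column j of the matrix

the matrix is [[0, 0, 0, 0, 0]; [0, 4/5, 3/5, 0, 0]; [0, -3/5, 4/5, 0, 0]; [0, 0, 0, 192/25, -56/25]; [0, 0, 0, 56/25, 192/25]] (rows listed top to bottom)


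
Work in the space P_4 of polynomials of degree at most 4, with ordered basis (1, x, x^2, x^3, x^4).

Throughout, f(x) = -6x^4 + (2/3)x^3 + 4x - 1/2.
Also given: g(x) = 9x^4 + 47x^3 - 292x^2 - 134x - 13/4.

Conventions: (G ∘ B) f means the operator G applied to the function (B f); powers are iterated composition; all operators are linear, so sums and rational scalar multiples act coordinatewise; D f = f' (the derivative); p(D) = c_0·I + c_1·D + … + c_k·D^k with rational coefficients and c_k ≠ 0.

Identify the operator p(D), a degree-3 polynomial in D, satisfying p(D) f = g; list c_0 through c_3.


c_0 = -3/2, c_1 = -2, c_2 = 4, c_3 = 1

D^0 f = -6x^4 + (2/3)x^3 + 4x - 1/2
D^1 f = -24x^3 + 2x^2 + 4
D^2 f = -72x^2 + 4x
D^3 f = -144x + 4
matching coefficients of g against c_0 f + c_1 Df + … from the top degree down determines the c_i
solution: c_0 = -3/2, c_1 = -2, c_2 = 4, c_3 = 1


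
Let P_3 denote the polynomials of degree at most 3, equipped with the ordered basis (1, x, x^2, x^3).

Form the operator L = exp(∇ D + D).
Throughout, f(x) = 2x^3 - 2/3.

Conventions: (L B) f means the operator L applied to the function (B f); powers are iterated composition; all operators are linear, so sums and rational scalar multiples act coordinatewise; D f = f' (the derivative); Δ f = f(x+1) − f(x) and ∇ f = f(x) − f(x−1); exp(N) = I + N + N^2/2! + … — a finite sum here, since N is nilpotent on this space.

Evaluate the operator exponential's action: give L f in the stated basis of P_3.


the image equals g(x) = 2x^3 + 6x^2 + 18x + 22/3

order-1 term: 6x^2 + 12x - 6
order-2 term: 6x + 12
order-3 term: 2
the series for exp(∇ D + D) f terminates at order 3
exp(∇ D + D) f = 2x^3 + 6x^2 + 18x + 22/3


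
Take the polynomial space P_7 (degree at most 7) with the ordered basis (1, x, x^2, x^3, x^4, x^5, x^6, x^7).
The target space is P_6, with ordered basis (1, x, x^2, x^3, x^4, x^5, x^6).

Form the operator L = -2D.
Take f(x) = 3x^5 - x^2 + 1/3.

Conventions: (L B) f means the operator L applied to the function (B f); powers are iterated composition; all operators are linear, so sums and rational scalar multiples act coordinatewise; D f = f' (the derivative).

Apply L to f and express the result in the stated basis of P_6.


D f = 15x^4 - 2x
(-2D) f = -30x^4 + 4x

the image equals g(x) = -30x^4 + 4x


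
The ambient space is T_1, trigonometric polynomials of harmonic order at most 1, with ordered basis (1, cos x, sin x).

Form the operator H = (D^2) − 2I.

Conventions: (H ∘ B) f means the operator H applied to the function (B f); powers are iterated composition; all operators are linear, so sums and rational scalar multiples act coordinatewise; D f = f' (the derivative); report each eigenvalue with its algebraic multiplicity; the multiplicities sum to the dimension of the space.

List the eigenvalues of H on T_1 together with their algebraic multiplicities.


λ = -3 (multiplicity 2), λ = -2 (multiplicity 1)

image of 1: -2
image of cos x: -3cos x
image of sin x: -3sin x
the matrix is diagonal; its diagonal is (-2, -3, -3)
for a triangular matrix the eigenvalues are the diagonal entries, with algebraic multiplicity their repetition count


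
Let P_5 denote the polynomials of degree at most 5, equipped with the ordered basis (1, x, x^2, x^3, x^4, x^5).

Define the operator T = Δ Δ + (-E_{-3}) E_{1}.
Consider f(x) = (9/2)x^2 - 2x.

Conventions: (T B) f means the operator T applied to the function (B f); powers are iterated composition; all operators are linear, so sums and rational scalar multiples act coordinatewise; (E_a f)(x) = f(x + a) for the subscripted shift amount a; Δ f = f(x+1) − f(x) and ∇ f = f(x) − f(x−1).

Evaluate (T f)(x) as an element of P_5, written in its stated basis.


Δ f = 9x + 5/2
Δ Δ f = 9
E_{1} f = (9/2)x^2 + 7x + 5/2
E_{-3} E_{1} f = (9/2)x^2 - 20x + 22
(-E_{-3}) E_{1} f = -(9/2)x^2 + 20x - 22
(Δ Δ + (-E_{-3}) E_{1}) f = -(9/2)x^2 + 20x - 13

g(x) = -(9/2)x^2 + 20x - 13


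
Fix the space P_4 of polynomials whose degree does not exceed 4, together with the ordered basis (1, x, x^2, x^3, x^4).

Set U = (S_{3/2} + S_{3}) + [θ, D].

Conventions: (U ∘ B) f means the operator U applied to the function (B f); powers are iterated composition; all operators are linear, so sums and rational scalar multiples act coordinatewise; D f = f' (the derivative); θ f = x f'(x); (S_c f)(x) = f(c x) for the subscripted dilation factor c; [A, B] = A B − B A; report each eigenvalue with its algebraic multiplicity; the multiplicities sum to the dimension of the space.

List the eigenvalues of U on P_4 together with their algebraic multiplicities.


image of 1: 2
image of x: (9/2)x - 1
image of x^2: (45/4)x^2 - 2x
image of x^3: (243/8)x^3 - 3x^2
image of x^4: (1377/16)x^4 - 4x^3
the matrix is upper triangular; its diagonal is (2, 9/2, 45/4, 243/8, 1377/16)
for a triangular matrix the eigenvalues are the diagonal entries, with algebraic multiplicity their repetition count

λ = 2 (multiplicity 1), λ = 9/2 (multiplicity 1), λ = 45/4 (multiplicity 1), λ = 243/8 (multiplicity 1), λ = 1377/16 (multiplicity 1)


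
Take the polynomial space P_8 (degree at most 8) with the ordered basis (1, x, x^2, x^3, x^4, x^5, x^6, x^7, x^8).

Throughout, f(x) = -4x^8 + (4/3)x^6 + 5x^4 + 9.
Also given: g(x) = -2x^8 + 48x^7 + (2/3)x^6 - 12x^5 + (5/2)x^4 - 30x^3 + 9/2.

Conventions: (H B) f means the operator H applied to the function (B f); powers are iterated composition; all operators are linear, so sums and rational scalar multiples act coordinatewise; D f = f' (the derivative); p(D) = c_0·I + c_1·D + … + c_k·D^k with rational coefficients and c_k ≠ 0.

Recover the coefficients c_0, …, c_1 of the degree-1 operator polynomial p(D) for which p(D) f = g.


c_0 = 1/2, c_1 = -3/2

D^0 f = -4x^8 + (4/3)x^6 + 5x^4 + 9
D^1 f = -32x^7 + 8x^5 + 20x^3
matching coefficients of g against c_0 f + c_1 Df + … from the top degree down determines the c_i
solution: c_0 = 1/2, c_1 = -3/2


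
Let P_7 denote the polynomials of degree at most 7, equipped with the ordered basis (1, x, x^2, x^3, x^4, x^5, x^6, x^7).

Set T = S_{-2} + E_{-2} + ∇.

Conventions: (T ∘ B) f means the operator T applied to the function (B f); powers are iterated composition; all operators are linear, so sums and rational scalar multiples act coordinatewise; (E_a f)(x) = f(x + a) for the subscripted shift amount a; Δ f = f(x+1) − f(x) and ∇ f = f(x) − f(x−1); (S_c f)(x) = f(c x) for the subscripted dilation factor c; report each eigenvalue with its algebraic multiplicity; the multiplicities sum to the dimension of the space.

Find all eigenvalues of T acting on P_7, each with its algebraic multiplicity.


image of 1: 2
image of x: -x - 1
image of x^2: 5x^2 - 2x + 3
image of x^3: -7x^3 - 3x^2 + 9x - 7
image of x^4: 17x^4 - 4x^3 + 18x^2 - 28x + 15
image of x^5: -31x^5 - 5x^4 + 30x^3 - 70x^2 + 75x - 31
image of x^6: 65x^6 - 6x^5 + 45x^4 - 140x^3 + 225x^2 - 186x + 63
image of x^7: -127x^7 - 7x^6 + 63x^5 - 245x^4 + 525x^3 - 651x^2 + 441x - 127
the matrix is upper triangular; its diagonal is (2, -1, 5, -7, 17, -31, 65, -127)
for a triangular matrix the eigenvalues are the diagonal entries, with algebraic multiplicity their repetition count

λ = -127 (multiplicity 1), λ = -31 (multiplicity 1), λ = -7 (multiplicity 1), λ = -1 (multiplicity 1), λ = 2 (multiplicity 1), λ = 5 (multiplicity 1), λ = 17 (multiplicity 1), λ = 65 (multiplicity 1)


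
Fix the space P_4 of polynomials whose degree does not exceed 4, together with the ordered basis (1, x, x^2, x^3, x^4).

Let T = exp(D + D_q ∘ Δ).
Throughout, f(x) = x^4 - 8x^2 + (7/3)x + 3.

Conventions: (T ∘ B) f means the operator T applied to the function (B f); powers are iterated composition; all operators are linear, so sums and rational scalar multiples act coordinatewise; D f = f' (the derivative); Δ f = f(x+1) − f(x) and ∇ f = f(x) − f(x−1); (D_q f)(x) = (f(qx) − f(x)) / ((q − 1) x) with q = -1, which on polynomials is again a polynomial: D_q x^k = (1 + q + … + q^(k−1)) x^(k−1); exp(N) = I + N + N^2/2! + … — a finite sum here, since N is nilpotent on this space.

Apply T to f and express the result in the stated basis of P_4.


g(x) = x^4 + 4x^3 + 2x^2 - (17/3)x + 5/3

order-1 term: 4x^3 + 4x^2 - 16x - 29/3
order-2 term: 6x^2 + 4x + 2
order-3 term: 4x + 16/3
order-4 term: 1
the series for exp(D + D_q ∘ Δ) f terminates at order 4
exp(D + D_q ∘ Δ) f = x^4 + 4x^3 + 2x^2 - (17/3)x + 5/3
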